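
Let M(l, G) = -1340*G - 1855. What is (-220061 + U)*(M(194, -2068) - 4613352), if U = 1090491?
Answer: -1605148647410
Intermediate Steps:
M(l, G) = -1855 - 1340*G
(-220061 + U)*(M(194, -2068) - 4613352) = (-220061 + 1090491)*((-1855 - 1340*(-2068)) - 4613352) = 870430*((-1855 + 2771120) - 4613352) = 870430*(2769265 - 4613352) = 870430*(-1844087) = -1605148647410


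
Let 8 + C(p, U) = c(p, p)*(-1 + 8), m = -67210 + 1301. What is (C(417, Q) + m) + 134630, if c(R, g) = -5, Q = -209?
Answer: 68678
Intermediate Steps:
m = -65909
C(p, U) = -43 (C(p, U) = -8 - 5*(-1 + 8) = -8 - 5*7 = -8 - 35 = -43)
(C(417, Q) + m) + 134630 = (-43 - 65909) + 134630 = -65952 + 134630 = 68678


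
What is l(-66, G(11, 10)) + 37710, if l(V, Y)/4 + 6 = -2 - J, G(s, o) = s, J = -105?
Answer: 38098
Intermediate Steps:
l(V, Y) = 388 (l(V, Y) = -24 + 4*(-2 - 1*(-105)) = -24 + 4*(-2 + 105) = -24 + 4*103 = -24 + 412 = 388)
l(-66, G(11, 10)) + 37710 = 388 + 37710 = 38098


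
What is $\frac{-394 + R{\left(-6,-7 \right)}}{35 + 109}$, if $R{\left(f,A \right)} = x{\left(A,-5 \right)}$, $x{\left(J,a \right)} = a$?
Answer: $- \frac{133}{48} \approx -2.7708$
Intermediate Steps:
$R{\left(f,A \right)} = -5$
$\frac{-394 + R{\left(-6,-7 \right)}}{35 + 109} = \frac{-394 - 5}{35 + 109} = - \frac{399}{144} = \left(-399\right) \frac{1}{144} = - \frac{133}{48}$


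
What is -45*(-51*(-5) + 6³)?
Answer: -21195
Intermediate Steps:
-45*(-51*(-5) + 6³) = -45*(255 + 216) = -45*471 = -21195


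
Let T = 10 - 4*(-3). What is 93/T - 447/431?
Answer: 30249/9482 ≈ 3.1902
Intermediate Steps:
T = 22 (T = 10 + 12 = 22)
93/T - 447/431 = 93/22 - 447/431 = 30249/9482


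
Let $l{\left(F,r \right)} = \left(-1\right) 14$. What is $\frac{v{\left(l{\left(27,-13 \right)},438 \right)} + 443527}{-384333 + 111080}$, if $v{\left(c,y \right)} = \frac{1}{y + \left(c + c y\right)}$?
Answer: $- \frac{2531652115}{1559728124} \approx -1.6231$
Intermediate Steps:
$l{\left(F,r \right)} = -14$
$v{\left(c,y \right)} = \frac{1}{c + y + c y}$
$\frac{v{\left(l{\left(27,-13 \right)},438 \right)} + 443527}{-384333 + 111080} = \frac{\frac{1}{-14 + 438 - 6132} + 443527}{-384333 + 111080} = \frac{\frac{1}{-14 + 438 - 6132} + 443527}{-273253} = \left(\frac{1}{-5708} + 443527\right) \left(- \frac{1}{273253}\right) = \left(- \frac{1}{5708} + 443527\right) \left(- \frac{1}{273253}\right) = \frac{2531652115}{5708} \left(- \frac{1}{273253}\right) = - \frac{2531652115}{1559728124}$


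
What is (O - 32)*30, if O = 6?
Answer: -780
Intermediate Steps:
(O - 32)*30 = (6 - 32)*30 = -26*30 = -780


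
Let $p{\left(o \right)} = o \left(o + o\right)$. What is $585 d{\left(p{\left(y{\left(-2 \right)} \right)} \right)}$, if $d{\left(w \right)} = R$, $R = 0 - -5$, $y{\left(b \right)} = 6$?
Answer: $2925$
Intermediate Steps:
$p{\left(o \right)} = 2 o^{2}$ ($p{\left(o \right)} = o 2 o = 2 o^{2}$)
$R = 5$ ($R = 0 + 5 = 5$)
$d{\left(w \right)} = 5$
$585 d{\left(p{\left(y{\left(-2 \right)} \right)} \right)} = 585 \cdot 5 = 2925$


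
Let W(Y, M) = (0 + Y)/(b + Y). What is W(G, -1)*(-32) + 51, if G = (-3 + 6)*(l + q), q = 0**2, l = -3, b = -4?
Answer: 375/13 ≈ 28.846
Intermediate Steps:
q = 0
G = -9 (G = (-3 + 6)*(-3 + 0) = 3*(-3) = -9)
W(Y, M) = Y/(-4 + Y) (W(Y, M) = (0 + Y)/(-4 + Y) = Y/(-4 + Y))
W(G, -1)*(-32) + 51 = -9/(-4 - 9)*(-32) + 51 = -9/(-13)*(-32) + 51 = -9*(-1/13)*(-32) + 51 = (9/13)*(-32) + 51 = -288/13 + 51 = 375/13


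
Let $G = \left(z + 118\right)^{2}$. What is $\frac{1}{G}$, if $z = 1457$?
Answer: $\frac{1}{2480625} \approx 4.0312 \cdot 10^{-7}$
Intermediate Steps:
$G = 2480625$ ($G = \left(1457 + 118\right)^{2} = 1575^{2} = 2480625$)
$\frac{1}{G} = \frac{1}{2480625}$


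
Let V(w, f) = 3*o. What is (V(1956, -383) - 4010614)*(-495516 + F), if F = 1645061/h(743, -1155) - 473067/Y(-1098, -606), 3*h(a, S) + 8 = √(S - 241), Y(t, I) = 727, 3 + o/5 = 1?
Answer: 556822066036643748/265355 + 9896631043926*I*√349/365 ≈ 2.0984e+12 + 5.0653e+11*I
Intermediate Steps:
o = -10 (o = -15 + 5*1 = -15 + 5 = -10)
V(w, f) = -30 (V(w, f) = 3*(-10) = -30)
h(a, S) = -8/3 + √(-241 + S)/3 (h(a, S) = -8/3 + √(S - 241)/3 = -8/3 + √(-241 + S)/3)
F = -473067/727 + 1645061/(-8/3 + 2*I*√349/3) (F = 1645061/(-8/3 + √(-241 - 1155)/3) - 473067/727 = 1645061/(-8/3 + √(-1396)/3) - 473067*1/727 = 1645061/(-8/3 + (2*I*√349)/3) - 473067/727 = 1645061/(-8/3 + 2*I*√349/3) - 473067/727 = -473067/727 + 1645061/(-8/3 + 2*I*√349/3) ≈ -27693.0 - 1.263e+5*I)
(V(1956, -383) - 4010614)*(-495516 + F) = (-30 - 4010614)*(-495516 + (-7348425537/265355 - 4935183*I*√349/730)) = -4010644*(-138836073717/265355 - 4935183*I*√349/730) = 556822066036643748/265355 + 9896631043926*I*√349/365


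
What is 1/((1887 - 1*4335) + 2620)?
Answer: 1/172 ≈ 0.0058140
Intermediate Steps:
1/((1887 - 1*4335) + 2620) = 1/((1887 - 4335) + 2620) = 1/(-2448 + 2620) = 1/172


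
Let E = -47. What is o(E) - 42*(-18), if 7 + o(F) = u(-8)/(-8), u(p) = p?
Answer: 750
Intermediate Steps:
o(F) = -6 (o(F) = -7 - 8/(-8) = -7 - 8*(-⅛) = -7 + 1 = -6)
o(E) - 42*(-18) = -6 - 42*(-18) = -6 - 1*(-756) = -6 + 756 = 750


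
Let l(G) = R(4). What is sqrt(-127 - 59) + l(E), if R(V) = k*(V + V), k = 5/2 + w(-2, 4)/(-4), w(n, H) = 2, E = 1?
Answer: 16 + I*sqrt(186) ≈ 16.0 + 13.638*I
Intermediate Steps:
k = 2 (k = 5/2 + 2/(-4) = 5*(1/2) + 2*(-1/4) = 5/2 - 1/2 = 2)
R(V) = 4*V (R(V) = 2*(V + V) = 2*(2*V) = 4*V)
l(G) = 16 (l(G) = 4*4 = 16)
sqrt(-127 - 59) + l(E) = sqrt(-127 - 59) + 16 = sqrt(-186) + 16 = I*sqrt(186) + 16 = 16 + I*sqrt(186)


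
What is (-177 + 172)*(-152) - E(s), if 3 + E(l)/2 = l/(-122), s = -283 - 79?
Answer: 46364/61 ≈ 760.07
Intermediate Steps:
s = -362
E(l) = -6 - l/61 (E(l) = -6 + 2*(l/(-122)) = -6 + 2*(l*(-1/122)) = -6 + 2*(-l/122) = -6 - l/61)
(-177 + 172)*(-152) - E(s) = (-177 + 172)*(-152) - (-6 - 1/61*(-362)) = -5*(-152) - (-6 + 362/61) = 760 - 1*(-4/61) = 760 + 4/61 = 46364/61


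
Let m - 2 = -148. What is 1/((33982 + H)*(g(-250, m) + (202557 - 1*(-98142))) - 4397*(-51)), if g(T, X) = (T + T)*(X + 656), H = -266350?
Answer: -1/10618760985 ≈ -9.4173e-11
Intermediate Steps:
m = -146 (m = 2 - 148 = -146)
g(T, X) = 2*T*(656 + X) (g(T, X) = (2*T)*(656 + X) = 2*T*(656 + X))
1/((33982 + H)*(g(-250, m) + (202557 - 1*(-98142))) - 4397*(-51)) = 1/((33982 - 266350)*(2*(-250)*(656 - 146) + (202557 - 1*(-98142))) - 4397*(-51)) = 1/(-232368*(2*(-250)*510 + (202557 + 98142)) + 224247) = 1/(-232368*(-255000 + 300699) + 224247) = 1/(-232368*45699 + 224247) = 1/(-10618985232 + 224247) = 1/(-10618760985) = -1/10618760985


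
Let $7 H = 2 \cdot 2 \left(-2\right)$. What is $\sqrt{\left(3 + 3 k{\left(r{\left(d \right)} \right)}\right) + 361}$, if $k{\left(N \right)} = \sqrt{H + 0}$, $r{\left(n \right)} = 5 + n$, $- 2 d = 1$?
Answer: $\frac{\sqrt{17836 + 42 i \sqrt{14}}}{7} \approx 19.079 + 0.084049 i$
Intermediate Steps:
$d = - \frac{1}{2}$ ($d = \left(- \frac{1}{2}\right) 1 = - \frac{1}{2} \approx -0.5$)
$H = - \frac{8}{7}$ ($H = \frac{2 \cdot 2 \left(-2\right)}{7} = \frac{4 \left(-2\right)}{7} = \frac{1}{7} \left(-8\right) = - \frac{8}{7} \approx -1.1429$)
$k{\left(N \right)} = \frac{2 i \sqrt{14}}{7}$ ($k{\left(N \right)} = \sqrt{- \frac{8}{7} + 0} = \sqrt{- \frac{8}{7}} = \frac{2 i \sqrt{14}}{7}$)
$\sqrt{\left(3 + 3 k{\left(r{\left(d \right)} \right)}\right) + 361} = \sqrt{\left(3 + 3 \frac{2 i \sqrt{14}}{7}\right) + 361} = \sqrt{\left(3 + \frac{6 i \sqrt{14}}{7}\right) + 361} = \sqrt{364 + \frac{6 i \sqrt{14}}{7}}$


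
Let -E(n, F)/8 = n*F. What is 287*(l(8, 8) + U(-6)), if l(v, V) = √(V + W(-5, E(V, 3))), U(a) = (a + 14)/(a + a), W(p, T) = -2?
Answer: -574/3 + 287*√6 ≈ 511.67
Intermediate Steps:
E(n, F) = -8*F*n (E(n, F) = -8*n*F = -8*F*n)
U(a) = (14 + a)/(2*a) (U(a) = (14 + a)/((2*a)) = (14 + a)*(1/(2*a)) = (14 + a)/(2*a))
l(v, V) = √(-2 + V) (l(v, V) = √(V - 2) = √(-2 + V))
287*(l(8, 8) + U(-6)) = 287*(√(-2 + 8) + (½)*(14 - 6)/(-6)) = 287*(√6 + (½)*(-⅙)*8) = 287*(√6 - ⅔) = 287*(-⅔ + √6) = -574/3 + 287*√6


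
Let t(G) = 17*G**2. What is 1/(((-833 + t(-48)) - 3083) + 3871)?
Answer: 1/39123 ≈ 2.5560e-5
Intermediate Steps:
1/(((-833 + t(-48)) - 3083) + 3871) = 1/(((-833 + 17*(-48)**2) - 3083) + 3871) = 1/(((-833 + 17*2304) - 3083) + 3871) = 1/(((-833 + 39168) - 3083) + 3871) = 1/((38335 - 3083) + 3871) = 1/(35252 + 3871) = 1/39123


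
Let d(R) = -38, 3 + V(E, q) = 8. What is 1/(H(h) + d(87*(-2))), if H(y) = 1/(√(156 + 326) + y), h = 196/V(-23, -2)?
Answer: -1000928/37998049 + 25*√482/37998049 ≈ -0.026327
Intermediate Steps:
V(E, q) = 5 (V(E, q) = -3 + 8 = 5)
h = 196/5 ≈ 39.200
H(y) = 1/(y + √482) (H(y) = 1/(√482 + y) = 1/(y + √482))
1/(H(h) + d(87*(-2))) = 1/(1/(196/5 + √482) - 38) = 1/(-38 + 1/(196/5 + √482))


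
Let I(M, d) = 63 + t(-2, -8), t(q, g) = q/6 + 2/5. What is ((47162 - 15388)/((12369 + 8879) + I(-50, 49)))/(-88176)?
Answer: -79435/4697811536 ≈ -1.6909e-5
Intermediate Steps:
t(q, g) = ⅖ + q/6 (t(q, g) = q*(⅙) + 2*(⅕) = q/6 + ⅖ = ⅖ + q/6)
I(M, d) = 946/15 (I(M, d) = 63 + (⅖ + (⅙)*(-2)) = 63 + (⅖ - ⅓) = 63 + 1/15 = 946/15)
((47162 - 15388)/((12369 + 8879) + I(-50, 49)))/(-88176) = ((47162 - 15388)/((12369 + 8879) + 946/15))/(-88176) = (31774/(21248 + 946/15))*(-1/88176) = (31774/(319666/15))*(-1/88176) = (31774*(15/319666))*(-1/88176) = (238305/159833)*(-1/88176) = -79435/4697811536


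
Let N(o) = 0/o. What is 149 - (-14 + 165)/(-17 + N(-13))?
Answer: 2684/17 ≈ 157.88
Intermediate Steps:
N(o) = 0
149 - (-14 + 165)/(-17 + N(-13)) = 149 - (-14 + 165)/(-17 + 0) = 149 - 151/(-17) = 149 - 151*(-1)/17 = 149 - 1*(-151/17) = 149 + 151/17 = 2684/17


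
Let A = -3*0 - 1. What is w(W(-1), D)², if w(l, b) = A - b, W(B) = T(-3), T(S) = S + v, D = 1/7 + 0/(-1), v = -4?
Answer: 64/49 ≈ 1.3061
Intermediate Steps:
D = ⅐ (D = 1*(⅐) + 0*(-1) = ⅐ + 0 = ⅐ ≈ 0.14286)
T(S) = -4 + S (T(S) = S - 4 = -4 + S)
W(B) = -7 (W(B) = -4 - 3 = -7)
A = -1 (A = 0 - 1 = -1)
w(l, b) = -1 - b
w(W(-1), D)² = (-1 - 1*⅐)² = (-1 - ⅐)² = (-8/7)² = 64/49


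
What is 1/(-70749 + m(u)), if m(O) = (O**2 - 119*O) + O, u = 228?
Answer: -1/45669 ≈ -2.1897e-5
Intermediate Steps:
m(O) = O**2 - 118*O
1/(-70749 + m(u)) = 1/(-70749 + 228*(-118 + 228)) = 1/(-70749 + 228*110) = 1/(-70749 + 25080) = 1/(-45669) = -1/45669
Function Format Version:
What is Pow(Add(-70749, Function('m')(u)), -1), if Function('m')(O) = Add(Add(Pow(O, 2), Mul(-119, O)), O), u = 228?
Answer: Rational(-1, 45669) ≈ -2.1897e-5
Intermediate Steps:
Function('m')(O) = Add(Pow(O, 2), Mul(-118, O))
Pow(Add(-70749, Function('m')(u)), -1) = Pow(Add(-70749, Mul(228, Add(-118, 228))), -1) = Pow(Add(-70749, Mul(228, 110)), -1) = Pow(Add(-70749, 25080), -1) = Pow(-45669, -1) = Rational(-1, 45669)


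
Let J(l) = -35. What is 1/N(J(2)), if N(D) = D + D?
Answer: -1/70 ≈ -0.014286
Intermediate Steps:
N(D) = 2*D
1/N(J(2)) = 1/(2*(-35)) = 1/(-70) = -1/70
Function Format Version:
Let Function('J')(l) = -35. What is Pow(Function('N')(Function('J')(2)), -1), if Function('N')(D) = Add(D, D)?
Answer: Rational(-1, 70) ≈ -0.014286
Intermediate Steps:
Function('N')(D) = Mul(2, D)
Pow(Function('N')(Function('J')(2)), -1) = Pow(Mul(2, -35), -1) = Pow(-70, -1) = Rational(-1, 70)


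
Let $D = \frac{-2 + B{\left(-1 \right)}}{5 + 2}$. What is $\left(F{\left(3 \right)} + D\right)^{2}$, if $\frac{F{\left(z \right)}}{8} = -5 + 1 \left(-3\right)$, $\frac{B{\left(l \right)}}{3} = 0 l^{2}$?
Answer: $\frac{202500}{49} \approx 4132.7$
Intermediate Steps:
$B{\left(l \right)} = 0$ ($B{\left(l \right)} = 3 \cdot 0 l^{2} = 3 \cdot 0 = 0$)
$F{\left(z \right)} = -64$ ($F{\left(z \right)} = 8 \left(-5 + 1 \left(-3\right)\right) = 8 \left(-5 - 3\right) = 8 \left(-8\right) = -64$)
$D = - \frac{2}{7}$ ($D = \frac{-2 + 0}{5 + 2} = - \frac{2}{7} \approx -0.28571$)
$\left(F{\left(3 \right)} + D\right)^{2} = \left(-64 - \frac{2}{7}\right)^{2} = \left(- \frac{450}{7}\right)^{2} = \frac{202500}{49}$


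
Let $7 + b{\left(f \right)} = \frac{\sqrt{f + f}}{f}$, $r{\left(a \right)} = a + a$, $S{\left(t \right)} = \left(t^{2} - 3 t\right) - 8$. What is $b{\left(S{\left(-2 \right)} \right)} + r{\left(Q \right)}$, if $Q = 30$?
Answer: $54$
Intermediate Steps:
$S{\left(t \right)} = -8 + t^{2} - 3 t$
$r{\left(a \right)} = 2 a$
$b{\left(f \right)} = -7 + \frac{\sqrt{2}}{\sqrt{f}}$ ($b{\left(f \right)} = -7 + \frac{\sqrt{f + f}}{f} = -7 + \frac{\sqrt{2 f}}{f} = -7 + \frac{\sqrt{2} \sqrt{f}}{f} = -7 + \frac{\sqrt{2}}{\sqrt{f}}$)
$b{\left(S{\left(-2 \right)} \right)} + r{\left(Q \right)} = \left(-7 + \frac{\sqrt{2}}{\sqrt{-8 + \left(-2\right)^{2} - -6}}\right) + 2 \cdot 30 = \left(-7 + \frac{\sqrt{2}}{\sqrt{-8 + 4 + 6}}\right) + 60 = \left(-7 + \frac{\sqrt{2}}{\sqrt{2}}\right) + 60 = \left(-7 + \sqrt{2} \frac{\sqrt{2}}{2}\right) + 60 = \left(-7 + 1\right) + 60 = -6 + 60 = 54$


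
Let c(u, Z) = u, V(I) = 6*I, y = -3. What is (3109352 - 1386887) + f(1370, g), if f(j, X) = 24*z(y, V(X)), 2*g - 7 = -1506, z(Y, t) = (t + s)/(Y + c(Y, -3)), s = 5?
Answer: 1740433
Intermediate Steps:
z(Y, t) = (5 + t)/(2*Y) (z(Y, t) = (t + 5)/(Y + Y) = (5 + t)/((2*Y)) = (5 + t)*(1/(2*Y)) = (5 + t)/(2*Y))
g = -1499/2 (g = 7/2 + (½)*(-1506) = 7/2 - 753 = -1499/2 ≈ -749.50)
f(j, X) = -20 - 24*X (f(j, X) = 24*((½)*(5 + 6*X)/(-3)) = 24*((½)*(-⅓)*(5 + 6*X)) = 24*(-⅚ - X) = -20 - 24*X)
(3109352 - 1386887) + f(1370, g) = (3109352 - 1386887) + (-20 - 24*(-1499/2)) = 1722465 + (-20 + 17988) = 1722465 + 17968 = 1740433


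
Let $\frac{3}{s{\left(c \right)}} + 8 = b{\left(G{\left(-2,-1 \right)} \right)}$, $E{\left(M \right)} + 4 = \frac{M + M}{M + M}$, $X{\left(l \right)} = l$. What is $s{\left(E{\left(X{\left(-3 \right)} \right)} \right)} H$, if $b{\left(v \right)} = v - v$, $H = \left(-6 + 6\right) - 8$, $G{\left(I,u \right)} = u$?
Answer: $3$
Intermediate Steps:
$E{\left(M \right)} = -3$ ($E{\left(M \right)} = -4 + \frac{M + M}{M + M} = -4 + \frac{2 M}{2 M} = -4 + 2 M \frac{1}{2 M} = -4 + 1 = -3$)
$H = -8$ ($H = 0 - 8 = -8$)
$b{\left(v \right)} = 0$
$s{\left(c \right)} = - \frac{3}{8}$ ($s{\left(c \right)} = \frac{3}{-8 + 0} = \frac{3}{-8} = 3 \left(- \frac{1}{8}\right) = - \frac{3}{8}$)
$s{\left(E{\left(X{\left(-3 \right)} \right)} \right)} H = \left(- \frac{3}{8}\right) \left(-8\right) = 3$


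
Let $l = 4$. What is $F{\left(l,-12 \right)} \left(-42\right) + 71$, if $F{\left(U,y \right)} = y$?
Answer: $575$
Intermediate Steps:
$F{\left(l,-12 \right)} \left(-42\right) + 71 = \left(-12\right) \left(-42\right) + 71 = 504 + 71 = 575$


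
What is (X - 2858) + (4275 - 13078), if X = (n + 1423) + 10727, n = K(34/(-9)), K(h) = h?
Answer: 4367/9 ≈ 485.22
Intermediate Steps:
n = -34/9 (n = 34/(-9) = 34*(-⅑) = -34/9 ≈ -3.7778)
X = 109316/9 (X = (-34/9 + 1423) + 10727 = 12773/9 + 10727 = 109316/9 ≈ 12146.)
(X - 2858) + (4275 - 13078) = (109316/9 - 2858) + (4275 - 13078) = 83594/9 - 8803 = 4367/9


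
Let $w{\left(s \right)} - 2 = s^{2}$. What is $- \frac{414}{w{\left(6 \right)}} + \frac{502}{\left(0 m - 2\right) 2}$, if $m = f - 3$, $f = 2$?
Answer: $- \frac{5183}{38} \approx -136.39$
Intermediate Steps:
$m = -1$ ($m = 2 - 3 = -1$)
$w{\left(s \right)} = 2 + s^{2}$
$- \frac{414}{w{\left(6 \right)}} + \frac{502}{\left(0 m - 2\right) 2} = - \frac{414}{2 + 6^{2}} + \frac{502}{\left(0 \left(-1\right) - 2\right) 2} = - \frac{414}{2 + 36} + \frac{502}{\left(0 - 2\right) 2} = - \frac{414}{38} + \frac{502}{\left(-2\right) 2} = \left(-414\right) \frac{1}{38} + \frac{502}{-4} = - \frac{207}{19} + 502 \left(- \frac{1}{4}\right) = - \frac{207}{19} - \frac{251}{2} = - \frac{5183}{38}$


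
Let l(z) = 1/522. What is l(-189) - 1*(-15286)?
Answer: 7979293/522 ≈ 15286.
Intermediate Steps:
l(z) = 1/522
l(-189) - 1*(-15286) = 1/522 - 1*(-15286) = 1/522 + 15286 = 7979293/522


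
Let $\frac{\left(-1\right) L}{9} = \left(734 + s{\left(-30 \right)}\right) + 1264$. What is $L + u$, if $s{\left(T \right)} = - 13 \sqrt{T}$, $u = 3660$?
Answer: $-14322 + 117 i \sqrt{30} \approx -14322.0 + 640.83 i$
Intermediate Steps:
$L = -17982 + 117 i \sqrt{30}$ ($L = - 9 \left(\left(734 - 13 \sqrt{-30}\right) + 1264\right) = - 9 \left(\left(734 - 13 i \sqrt{30}\right) + 1264\right) = - 9 \left(1998 - 13 i \sqrt{30}\right) = -17982 + 117 i \sqrt{30} \approx -17982.0 + 640.83 i$)
$L + u = \left(-17982 + 117 i \sqrt{30}\right) + 3660 = -14322 + 117 i \sqrt{30}$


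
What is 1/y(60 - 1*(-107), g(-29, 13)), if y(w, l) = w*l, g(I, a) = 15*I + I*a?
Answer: -1/135604 ≈ -7.3744e-6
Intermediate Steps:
y(w, l) = l*w
1/y(60 - 1*(-107), g(-29, 13)) = 1/((-29*(15 + 13))*(60 - 1*(-107))) = 1/((-29*28)*(60 + 107)) = 1/(-812*167) = 1/(-135604) = -1/135604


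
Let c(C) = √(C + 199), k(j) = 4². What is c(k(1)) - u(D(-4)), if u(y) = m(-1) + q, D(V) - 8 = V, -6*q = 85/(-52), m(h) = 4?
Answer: -1333/312 + √215 ≈ 10.390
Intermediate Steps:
k(j) = 16
q = 85/312 (q = -85/(6*(-52)) = -85*(-1)/(6*52) = -⅙*(-85/52) = 85/312 ≈ 0.27244)
c(C) = √(199 + C)
D(V) = 8 + V
u(y) = 1333/312 (u(y) = 4 + 85/312 = 1333/312)
c(k(1)) - u(D(-4)) = √(199 + 16) - 1*1333/312 = √215 - 1333/312 = -1333/312 + √215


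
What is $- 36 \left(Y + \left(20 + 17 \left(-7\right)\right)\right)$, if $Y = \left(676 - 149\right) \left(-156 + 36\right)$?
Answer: $2280204$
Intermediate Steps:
$Y = -63240$ ($Y = 527 \left(-120\right) = -63240$)
$- 36 \left(Y + \left(20 + 17 \left(-7\right)\right)\right) = - 36 \left(-63240 + \left(20 + 17 \left(-7\right)\right)\right) = - 36 \left(-63240 + \left(20 - 119\right)\right) = - 36 \left(-63240 - 99\right) = \left(-36\right) \left(-63339\right) = 2280204$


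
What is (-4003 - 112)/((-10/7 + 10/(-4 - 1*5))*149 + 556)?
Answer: -259245/11188 ≈ -23.172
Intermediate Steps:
(-4003 - 112)/((-10/7 + 10/(-4 - 1*5))*149 + 556) = -4115/((-10*⅐ + 10/(-4 - 5))*149 + 556) = -4115/((-10/7 + 10/(-9))*149 + 556) = -4115/((-10/7 + 10*(-⅑))*149 + 556) = -4115/((-10/7 - 10/9)*149 + 556) = -4115/(-160/63*149 + 556) = -4115/(-23840/63 + 556) = -4115/11188/63 = -4115*63/11188 = -259245/11188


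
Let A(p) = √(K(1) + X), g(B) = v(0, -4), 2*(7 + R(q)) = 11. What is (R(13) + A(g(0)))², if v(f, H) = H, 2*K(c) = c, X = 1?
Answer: (3 - √6)²/4 ≈ 0.075765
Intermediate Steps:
R(q) = -3/2 (R(q) = -7 + (½)*11 = -7 + 11/2 = -3/2)
K(c) = c/2
g(B) = -4
A(p) = √6/2 (A(p) = √((½)*1 + 1) = √(½ + 1) = √(3/2) = √6/2)
(R(13) + A(g(0)))² = (-3/2 + √6/2)²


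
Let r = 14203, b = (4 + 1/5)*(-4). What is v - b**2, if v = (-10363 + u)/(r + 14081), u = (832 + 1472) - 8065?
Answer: -49993751/176775 ≈ -282.81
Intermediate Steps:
u = -5761 (u = 2304 - 8065 = -5761)
b = -84/5 (b = (4 + 1*(1/5))*(-4) = (4 + 1/5)*(-4) = (21/5)*(-4) = -84/5 ≈ -16.800)
v = -4031/7071 (v = (-10363 - 5761)/(14203 + 14081) = -16124/28284 = -16124*1/28284 = -4031/7071 ≈ -0.57008)
v - b**2 = -4031/7071 - (-84/5)**2 = -4031/7071 - 1*7056/25 = -4031/7071 - 7056/25 = -49993751/176775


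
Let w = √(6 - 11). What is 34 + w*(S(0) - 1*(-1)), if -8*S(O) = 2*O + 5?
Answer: 34 + 3*I*√5/8 ≈ 34.0 + 0.83853*I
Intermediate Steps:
S(O) = -5/8 - O/4 (S(O) = -(2*O + 5)/8 = -(5 + 2*O)/8 = -5/8 - O/4)
w = I*√5 (w = √(-5) = I*√5 ≈ 2.2361*I)
34 + w*(S(0) - 1*(-1)) = 34 + (I*√5)*((-5/8 - ¼*0) - 1*(-1)) = 34 + (I*√5)*((-5/8 + 0) + 1) = 34 + (I*√5)*(-5/8 + 1) = 34 + (I*√5)*(3/8) = 34 + 3*I*√5/8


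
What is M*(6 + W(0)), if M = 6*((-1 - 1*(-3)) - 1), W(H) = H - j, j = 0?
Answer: 36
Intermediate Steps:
W(H) = H (W(H) = H - 1*0 = H + 0 = H)
M = 6 (M = 6*((-1 + 3) - 1) = 6*(2 - 1) = 6*1 = 6)
M*(6 + W(0)) = 6*(6 + 0) = 6*6 = 36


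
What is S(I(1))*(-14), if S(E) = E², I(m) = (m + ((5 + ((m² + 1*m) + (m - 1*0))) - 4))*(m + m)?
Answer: -1400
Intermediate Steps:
I(m) = 2*m*(1 + m² + 3*m) (I(m) = (m + ((5 + ((m² + m) + (m + 0))) - 4))*(2*m) = (m + ((5 + ((m + m²) + m)) - 4))*(2*m) = (m + ((5 + (m² + 2*m)) - 4))*(2*m) = (m + ((5 + m² + 2*m) - 4))*(2*m) = (m + (1 + m² + 2*m))*(2*m) = (1 + m² + 3*m)*(2*m) = 2*m*(1 + m² + 3*m))
S(I(1))*(-14) = (2*1*(1 + 1² + 3*1))²*(-14) = (2*1*(1 + 1 + 3))²*(-14) = (2*1*5)²*(-14) = 10²*(-14) = 100*(-14) = -1400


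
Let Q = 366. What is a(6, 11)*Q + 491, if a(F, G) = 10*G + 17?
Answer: 46973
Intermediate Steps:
a(F, G) = 17 + 10*G
a(6, 11)*Q + 491 = (17 + 10*11)*366 + 491 = (17 + 110)*366 + 491 = 127*366 + 491 = 46482 + 491 = 46973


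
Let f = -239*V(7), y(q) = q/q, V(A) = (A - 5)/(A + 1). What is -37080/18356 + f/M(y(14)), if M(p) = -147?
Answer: -4353989/2698332 ≈ -1.6136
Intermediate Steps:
V(A) = (-5 + A)/(1 + A)
y(q) = 1
f = -239/4 (f = -239*(-5 + 7)/(1 + 7) = -239*2/8 = -239*¼ = -239/4 ≈ -59.750)
-37080/18356 + f/M(y(14)) = -37080/18356 - 239/4/(-147) = -37080*1/18356 - 239/4*(-1/147) = -9270/4589 + 239/588 = -4353989/2698332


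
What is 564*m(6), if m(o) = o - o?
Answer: 0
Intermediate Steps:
m(o) = 0
564*m(6) = 564*0 = 0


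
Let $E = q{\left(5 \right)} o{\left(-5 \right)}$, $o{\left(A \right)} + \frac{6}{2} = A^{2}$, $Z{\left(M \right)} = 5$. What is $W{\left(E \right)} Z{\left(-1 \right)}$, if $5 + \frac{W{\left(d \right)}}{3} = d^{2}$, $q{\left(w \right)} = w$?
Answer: $181425$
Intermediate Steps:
$o{\left(A \right)} = -3 + A^{2}$
$E = 110$ ($E = 5 \left(-3 + \left(-5\right)^{2}\right) = 5 \left(-3 + 25\right) = 5 \cdot 22 = 110$)
$W{\left(d \right)} = -15 + 3 d^{2}$
$W{\left(E \right)} Z{\left(-1 \right)} = \left(-15 + 3 \cdot 110^{2}\right) 5 = \left(-15 + 3 \cdot 12100\right) 5 = \left(-15 + 36300\right) 5 = 36285 \cdot 5 = 181425$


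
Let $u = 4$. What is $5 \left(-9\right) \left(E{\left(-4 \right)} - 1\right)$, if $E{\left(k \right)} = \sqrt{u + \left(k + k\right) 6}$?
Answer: $45 - 90 i \sqrt{11} \approx 45.0 - 298.5 i$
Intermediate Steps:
$E{\left(k \right)} = \sqrt{4 + 12 k}$ ($E{\left(k \right)} = \sqrt{4 + \left(k + k\right) 6} = \sqrt{4 + 2 k 6} = \sqrt{4 + 12 k}$)
$5 \left(-9\right) \left(E{\left(-4 \right)} - 1\right) = 5 \left(-9\right) \left(2 \sqrt{1 + 3 \left(-4\right)} - 1\right) = - 45 \left(2 \sqrt{1 - 12} - 1\right) = - 45 \left(2 \sqrt{-11} - 1\right) = - 45 \left(2 i \sqrt{11} - 1\right) = - 45 \left(-1 + 2 i \sqrt{11}\right) = 45 - 90 i \sqrt{11}$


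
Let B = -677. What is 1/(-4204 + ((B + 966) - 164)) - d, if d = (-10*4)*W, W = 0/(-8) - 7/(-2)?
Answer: 571059/4079 ≈ 140.00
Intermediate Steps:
W = 7/2 (W = 0*(-1/8) - 7*(-1/2) = 0 + 7/2 = 7/2 ≈ 3.5000)
d = -140 (d = -10*4*(7/2) = -40*7/2 = -140)
1/(-4204 + ((B + 966) - 164)) - d = 1/(-4204 + ((-677 + 966) - 164)) - 1*(-140) = 1/(-4204 + (289 - 164)) + 140 = 1/(-4204 + 125) + 140 = 1/(-4079) + 140 = -1/4079 + 140 = 571059/4079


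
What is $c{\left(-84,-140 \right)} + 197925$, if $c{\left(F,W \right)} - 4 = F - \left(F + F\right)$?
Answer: $198013$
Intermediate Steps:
$c{\left(F,W \right)} = 4 - F$ ($c{\left(F,W \right)} = 4 + \left(F - \left(F + F\right)\right) = 4 + \left(F - 2 F\right) = 4 - F$)
$c{\left(-84,-140 \right)} + 197925 = \left(4 - -84\right) + 197925 = \left(4 + 84\right) + 197925 = 88 + 197925 = 198013$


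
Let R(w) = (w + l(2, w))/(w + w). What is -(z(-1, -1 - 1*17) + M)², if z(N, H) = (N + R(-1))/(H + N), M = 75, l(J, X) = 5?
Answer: -2039184/361 ≈ -5648.7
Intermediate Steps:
R(w) = (5 + w)/(2*w) (R(w) = (w + 5)/(w + w) = (5 + w)/((2*w)) = (5 + w)*(1/(2*w)) = (5 + w)/(2*w))
z(N, H) = (-2 + N)/(H + N) (z(N, H) = (N + (½)*(5 - 1)/(-1))/(H + N) = (N + (½)*(-1)*4)/(H + N) = (N - 2)/(H + N) = (-2 + N)/(H + N))
-(z(-1, -1 - 1*17) + M)² = -((-2 - 1)/((-1 - 1*17) - 1) + 75)² = -(-3/((-1 - 17) - 1) + 75)² = -(-3/(-18 - 1) + 75)² = -(-3/(-19) + 75)² = -(-1/19*(-3) + 75)² = -(3/19 + 75)² = -(1428/19)² = -1*2039184/361 = -2039184/361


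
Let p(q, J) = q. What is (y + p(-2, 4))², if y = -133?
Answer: 18225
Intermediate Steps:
(y + p(-2, 4))² = (-133 - 2)² = (-135)² = 18225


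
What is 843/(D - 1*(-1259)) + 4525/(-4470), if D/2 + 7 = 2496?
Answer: -543427/619542 ≈ -0.87714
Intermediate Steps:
D = 4978 (D = -14 + 2*2496 = -14 + 4992 = 4978)
843/(D - 1*(-1259)) + 4525/(-4470) = 843/(4978 - 1*(-1259)) + 4525/(-4470) = 843/(4978 + 1259) + 4525*(-1/4470) = 843/6237 - 905/894 = 843*(1/6237) - 905/894 = 281/2079 - 905/894 = -543427/619542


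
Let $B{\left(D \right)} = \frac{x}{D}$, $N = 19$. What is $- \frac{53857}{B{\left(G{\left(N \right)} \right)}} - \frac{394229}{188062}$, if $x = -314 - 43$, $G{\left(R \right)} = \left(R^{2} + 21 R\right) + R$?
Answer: $\frac{1127132258519}{9591162} \approx 1.1752 \cdot 10^{5}$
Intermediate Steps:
$G{\left(R \right)} = R^{2} + 22 R$
$x = -357$ ($x = -314 - 43 = -357$)
$B{\left(D \right)} = - \frac{357}{D}$
$- \frac{53857}{B{\left(G{\left(N \right)} \right)}} - \frac{394229}{188062} = - \frac{53857}{\left(-357\right) \frac{1}{19 \left(22 + 19\right)}} - \frac{394229}{188062} = - \frac{53857}{\left(-357\right) \frac{1}{19 \cdot 41}} - \frac{394229}{188062} = - \frac{53857}{\left(-357\right) \frac{1}{779}} - \frac{394229}{188062} = - \frac{53857}{- \frac{357}{779}} - \frac{394229}{188062} = \left(-53857\right) \left(- \frac{779}{357}\right) - \frac{394229}{188062} = \frac{41954603}{357} - \frac{394229}{188062} = \frac{1127132258519}{9591162}$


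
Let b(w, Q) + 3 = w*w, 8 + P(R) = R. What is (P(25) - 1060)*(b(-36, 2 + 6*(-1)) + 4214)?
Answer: -5743801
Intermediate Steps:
P(R) = -8 + R
b(w, Q) = -3 + w² (b(w, Q) = -3 + w*w = -3 + w²)
(P(25) - 1060)*(b(-36, 2 + 6*(-1)) + 4214) = ((-8 + 25) - 1060)*((-3 + (-36)²) + 4214) = (17 - 1060)*((-3 + 1296) + 4214) = -1043*(1293 + 4214) = -1043*5507 = -5743801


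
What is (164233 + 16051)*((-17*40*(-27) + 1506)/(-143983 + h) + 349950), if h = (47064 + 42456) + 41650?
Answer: 269457843911152/4271 ≈ 6.3090e+10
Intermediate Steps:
h = 131170 (h = 89520 + 41650 = 131170)
(164233 + 16051)*((-17*40*(-27) + 1506)/(-143983 + h) + 349950) = (164233 + 16051)*((-17*40*(-27) + 1506)/(-143983 + 131170) + 349950) = 180284*((-680*(-27) + 1506)/(-12813) + 349950) = 180284*((18360 + 1506)*(-1/12813) + 349950) = 180284*(19866*(-1/12813) + 349950) = 180284*(-6622/4271 + 349950) = 180284*(1494629828/4271) = 269457843911152/4271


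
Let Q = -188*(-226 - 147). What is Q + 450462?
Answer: 520586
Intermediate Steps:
Q = 70124 (Q = -188*(-373) = 70124)
Q + 450462 = 70124 + 450462 = 520586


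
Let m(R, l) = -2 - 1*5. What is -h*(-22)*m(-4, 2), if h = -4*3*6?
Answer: 11088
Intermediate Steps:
h = -72 (h = -12*6 = -72)
m(R, l) = -7 (m(R, l) = -2 - 5 = -7)
-h*(-22)*m(-4, 2) = -(-72*(-22))*(-7) = -1584*(-7) = -1*(-11088) = 11088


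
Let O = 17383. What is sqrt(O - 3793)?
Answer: 3*sqrt(1510) ≈ 116.58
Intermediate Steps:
sqrt(O - 3793) = sqrt(17383 - 3793) = sqrt(13590) = 3*sqrt(1510)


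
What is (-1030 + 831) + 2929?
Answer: 2730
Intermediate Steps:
(-1030 + 831) + 2929 = -199 + 2929 = 2730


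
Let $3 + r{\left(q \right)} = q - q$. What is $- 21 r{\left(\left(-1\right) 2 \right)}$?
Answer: $63$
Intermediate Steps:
$r{\left(q \right)} = -3$ ($r{\left(q \right)} = -3 + \left(q - q\right) = -3 + 0 = -3$)
$- 21 r{\left(\left(-1\right) 2 \right)} = \left(-21\right) \left(-3\right) = 63$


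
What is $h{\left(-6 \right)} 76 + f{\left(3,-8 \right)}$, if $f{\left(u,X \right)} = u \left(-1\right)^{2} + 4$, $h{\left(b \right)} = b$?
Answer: $-449$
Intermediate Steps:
$f{\left(u,X \right)} = 4 + u$ ($f{\left(u,X \right)} = u 1 + 4 = u + 4 = 4 + u$)
$h{\left(-6 \right)} 76 + f{\left(3,-8 \right)} = \left(-6\right) 76 + \left(4 + 3\right) = -456 + 7 = -449$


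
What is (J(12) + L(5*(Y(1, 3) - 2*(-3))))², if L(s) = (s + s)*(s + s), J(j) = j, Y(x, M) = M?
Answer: 65804544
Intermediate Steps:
L(s) = 4*s² (L(s) = (2*s)*(2*s) = 4*s²)
(J(12) + L(5*(Y(1, 3) - 2*(-3))))² = (12 + 4*(5*(3 - 2*(-3)))²)² = (12 + 4*(5*(3 + 6))²)² = (12 + 4*(5*9)²)² = (12 + 4*45²)² = (12 + 4*2025)² = (12 + 8100)² = 8112² = 65804544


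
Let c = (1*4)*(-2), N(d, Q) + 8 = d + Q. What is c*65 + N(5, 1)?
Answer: -522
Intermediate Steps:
N(d, Q) = -8 + Q + d (N(d, Q) = -8 + (d + Q) = -8 + (Q + d) = -8 + Q + d)
c = -8 (c = 4*(-2) = -8)
c*65 + N(5, 1) = -8*65 + (-8 + 1 + 5) = -520 - 2 = -522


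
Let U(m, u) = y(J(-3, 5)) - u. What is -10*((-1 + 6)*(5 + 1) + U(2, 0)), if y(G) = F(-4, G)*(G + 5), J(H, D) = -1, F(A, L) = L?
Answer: -260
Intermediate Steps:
y(G) = G*(5 + G) (y(G) = G*(G + 5) = G*(5 + G))
U(m, u) = -4 - u (U(m, u) = -(5 - 1) - u = -1*4 - u = -4 - u)
-10*((-1 + 6)*(5 + 1) + U(2, 0)) = -10*((-1 + 6)*(5 + 1) + (-4 - 1*0)) = -10*(5*6 + (-4 + 0)) = -10*(30 - 4) = -10*26 = -260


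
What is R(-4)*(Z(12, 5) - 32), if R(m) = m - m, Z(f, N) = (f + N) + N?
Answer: 0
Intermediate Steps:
Z(f, N) = f + 2*N (Z(f, N) = (N + f) + N = f + 2*N)
R(m) = 0
R(-4)*(Z(12, 5) - 32) = 0*((12 + 2*5) - 32) = 0*((12 + 10) - 32) = 0*(22 - 32) = 0*(-10) = 0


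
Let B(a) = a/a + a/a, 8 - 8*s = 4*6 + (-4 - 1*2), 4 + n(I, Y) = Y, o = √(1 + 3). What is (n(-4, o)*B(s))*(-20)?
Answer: 80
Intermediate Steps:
o = 2 (o = √4 = 2)
n(I, Y) = -4 + Y
s = -5/4 (s = 1 - (4*6 + (-4 - 1*2))/8 = 1 - (24 + (-4 - 2))/8 = 1 - (24 - 6)/8 = 1 - ⅛*18 = 1 - 9/4 = -5/4 ≈ -1.2500)
B(a) = 2 (B(a) = 1 + 1 = 2)
(n(-4, o)*B(s))*(-20) = ((-4 + 2)*2)*(-20) = -2*2*(-20) = -4*(-20) = 80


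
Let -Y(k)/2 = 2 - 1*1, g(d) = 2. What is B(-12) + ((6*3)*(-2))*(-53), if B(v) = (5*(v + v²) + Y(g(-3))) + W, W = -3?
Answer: 2563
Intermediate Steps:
Y(k) = -2 (Y(k) = -2*(2 - 1*1) = -2*(2 - 1) = -2*1 = -2)
B(v) = -5 + 5*v + 5*v² (B(v) = (5*(v + v²) - 2) - 3 = ((5*v + 5*v²) - 2) - 3 = (-2 + 5*v + 5*v²) - 3 = -5 + 5*v + 5*v²)
B(-12) + ((6*3)*(-2))*(-53) = (-5 + 5*(-12) + 5*(-12)²) + ((6*3)*(-2))*(-53) = (-5 - 60 + 5*144) + (18*(-2))*(-53) = (-5 - 60 + 720) - 36*(-53) = 655 + 1908 = 2563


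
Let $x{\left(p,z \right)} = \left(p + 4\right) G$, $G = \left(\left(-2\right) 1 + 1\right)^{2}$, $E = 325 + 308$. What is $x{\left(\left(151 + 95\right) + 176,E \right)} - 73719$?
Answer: $-73293$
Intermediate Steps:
$E = 633$
$G = 1$ ($G = \left(-2 + 1\right)^{2} = \left(-1\right)^{2} = 1$)
$x{\left(p,z \right)} = 4 + p$ ($x{\left(p,z \right)} = \left(p + 4\right) 1 = \left(4 + p\right) 1 = 4 + p$)
$x{\left(\left(151 + 95\right) + 176,E \right)} - 73719 = \left(4 + \left(\left(151 + 95\right) + 176\right)\right) - 73719 = \left(4 + \left(246 + 176\right)\right) - 73719 = \left(4 + 422\right) - 73719 = 426 - 73719 = -73293$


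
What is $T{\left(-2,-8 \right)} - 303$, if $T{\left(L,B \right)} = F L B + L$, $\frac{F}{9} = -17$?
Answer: $-2753$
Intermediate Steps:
$F = -153$ ($F = 9 \left(-17\right) = -153$)
$T{\left(L,B \right)} = L - 153 B L$ ($T{\left(L,B \right)} = - 153 L B + L = - 153 B L + L = L - 153 B L$)
$T{\left(-2,-8 \right)} - 303 = - 2 \left(1 - -1224\right) - 303 = - 2 \left(1 + 1224\right) - 303 = \left(-2\right) 1225 - 303 = -2450 - 303 = -2753$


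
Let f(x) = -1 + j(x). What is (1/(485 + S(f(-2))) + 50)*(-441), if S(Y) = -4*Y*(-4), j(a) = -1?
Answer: -3329697/151 ≈ -22051.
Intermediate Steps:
f(x) = -2 (f(x) = -1 - 1 = -2)
S(Y) = 16*Y
(1/(485 + S(f(-2))) + 50)*(-441) = (1/(485 + 16*(-2)) + 50)*(-441) = (1/(485 - 32) + 50)*(-441) = (1/453 + 50)*(-441) = (22651/453)*(-441) = -3329697/151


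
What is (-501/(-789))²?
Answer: 27889/69169 ≈ 0.40320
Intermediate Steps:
(-501/(-789))² = (-501*(-1)/789)² = (-1*(-167/263))² = (167/263)² = 27889/69169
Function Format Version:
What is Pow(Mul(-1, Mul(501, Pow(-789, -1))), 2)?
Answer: Rational(27889, 69169) ≈ 0.40320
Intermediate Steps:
Pow(Mul(-1, Mul(501, Pow(-789, -1))), 2) = Pow(Mul(-1, Mul(501, Rational(-1, 789))), 2) = Pow(Mul(-1, Rational(-167, 263)), 2) = Pow(Rational(167, 263), 2) = Rational(27889, 69169)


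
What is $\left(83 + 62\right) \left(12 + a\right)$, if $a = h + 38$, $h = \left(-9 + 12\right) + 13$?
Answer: $9570$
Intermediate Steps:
$h = 16$ ($h = 3 + 13 = 16$)
$a = 54$ ($a = 16 + 38 = 54$)
$\left(83 + 62\right) \left(12 + a\right) = \left(83 + 62\right) \left(12 + 54\right) = 145 \cdot 66 = 9570$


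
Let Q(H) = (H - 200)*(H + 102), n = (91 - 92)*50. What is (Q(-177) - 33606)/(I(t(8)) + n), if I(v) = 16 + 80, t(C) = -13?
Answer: -5331/46 ≈ -115.89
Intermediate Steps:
n = -50 (n = -1*50 = -50)
I(v) = 96
Q(H) = (-200 + H)*(102 + H)
(Q(-177) - 33606)/(I(t(8)) + n) = ((-20400 + (-177)² - 98*(-177)) - 33606)/(96 - 50) = ((-20400 + 31329 + 17346) - 33606)/46 = (28275 - 33606)*(1/46) = -5331*1/46 = -5331/46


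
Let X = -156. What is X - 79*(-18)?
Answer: 1266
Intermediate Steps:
X - 79*(-18) = -156 - 79*(-18) = -156 + 1422 = 1266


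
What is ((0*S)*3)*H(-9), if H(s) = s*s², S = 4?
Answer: 0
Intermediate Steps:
H(s) = s³
((0*S)*3)*H(-9) = ((0*4)*3)*(-9)³ = (0*3)*(-729) = 0*(-729) = 0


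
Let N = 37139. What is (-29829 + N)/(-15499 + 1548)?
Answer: -7310/13951 ≈ -0.52398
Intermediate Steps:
(-29829 + N)/(-15499 + 1548) = (-29829 + 37139)/(-15499 + 1548) = 7310/(-13951) = 7310*(-1/13951) = -7310/13951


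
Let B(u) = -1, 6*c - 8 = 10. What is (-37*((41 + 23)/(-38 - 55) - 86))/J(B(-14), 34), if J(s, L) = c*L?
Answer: 149147/4743 ≈ 31.446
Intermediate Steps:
c = 3 (c = 4/3 + (⅙)*10 = 4/3 + 5/3 = 3)
J(s, L) = 3*L
(-37*((41 + 23)/(-38 - 55) - 86))/J(B(-14), 34) = (-37*((41 + 23)/(-38 - 55) - 86))/((3*34)) = -37*(64/(-93) - 86)/102 = -37*(64*(-1/93) - 86)*(1/102) = -37*(-64/93 - 86)*(1/102) = -37*(-8062/93)*(1/102) = (298294/93)*(1/102) = 149147/4743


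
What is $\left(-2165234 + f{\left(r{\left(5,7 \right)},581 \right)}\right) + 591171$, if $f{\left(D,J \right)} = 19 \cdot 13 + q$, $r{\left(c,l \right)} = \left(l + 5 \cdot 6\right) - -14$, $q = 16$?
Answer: $-1573800$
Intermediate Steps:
$r{\left(c,l \right)} = 44 + l$ ($r{\left(c,l \right)} = \left(l + 30\right) + 14 = \left(30 + l\right) + 14 = 44 + l$)
$f{\left(D,J \right)} = 263$ ($f{\left(D,J \right)} = 19 \cdot 13 + 16 = 247 + 16 = 263$)
$\left(-2165234 + f{\left(r{\left(5,7 \right)},581 \right)}\right) + 591171 = \left(-2165234 + 263\right) + 591171 = -2164971 + 591171 = -1573800$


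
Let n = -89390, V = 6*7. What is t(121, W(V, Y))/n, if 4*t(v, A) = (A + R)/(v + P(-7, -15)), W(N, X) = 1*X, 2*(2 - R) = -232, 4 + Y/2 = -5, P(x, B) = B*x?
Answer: -5/4040428 ≈ -1.2375e-6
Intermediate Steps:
V = 42
Y = -18 (Y = -8 + 2*(-5) = -8 - 10 = -18)
R = 118 (R = 2 - ½*(-232) = 2 + 116 = 118)
W(N, X) = X
t(v, A) = (118 + A)/(4*(105 + v)) (t(v, A) = ((A + 118)/(v - 15*(-7)))/4 = ((118 + A)/(v + 105))/4 = ((118 + A)/(105 + v))/4 = (118 + A)/(4*(105 + v)))
t(121, W(V, Y))/n = ((118 - 18)/(4*(105 + 121)))/(-89390) = ((¼)*100/226)*(-1/89390) = ((¼)*(1/226)*100)*(-1/89390) = (25/226)*(-1/89390) = -5/4040428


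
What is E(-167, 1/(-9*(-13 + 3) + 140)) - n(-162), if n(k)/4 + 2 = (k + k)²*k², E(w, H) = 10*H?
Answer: -253459093063/23 ≈ -1.1020e+10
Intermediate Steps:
n(k) = -8 + 16*k⁴ (n(k) = -8 + 4*((k + k)²*k²) = -8 + 4*((2*k)²*k²) = -8 + 4*((4*k²)*k²) = -8 + 4*(4*k⁴) = -8 + 16*k⁴)
E(-167, 1/(-9*(-13 + 3) + 140)) - n(-162) = 10/(-9*(-13 + 3) + 140) - (-8 + 16*(-162)⁴) = 10/(-9*(-10) + 140) - (-8 + 16*688747536) = 10/(90 + 140) - (-8 + 11019960576) = 10/230 - 1*11019960568 = 10*(1/230) - 11019960568 = 1/23 - 11019960568 = -253459093063/23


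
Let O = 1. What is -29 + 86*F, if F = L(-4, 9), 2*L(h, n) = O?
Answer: 14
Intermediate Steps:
L(h, n) = ½ (L(h, n) = (½)*1 = ½)
F = ½ ≈ 0.50000
-29 + 86*F = -29 + 86*(½) = -29 + 43 = 14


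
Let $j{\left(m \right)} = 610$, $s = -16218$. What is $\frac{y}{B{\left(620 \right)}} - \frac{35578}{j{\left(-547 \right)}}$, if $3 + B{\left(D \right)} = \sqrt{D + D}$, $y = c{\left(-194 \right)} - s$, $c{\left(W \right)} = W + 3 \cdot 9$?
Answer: $- \frac{7211594}{375455} + \frac{32102 \sqrt{310}}{1231} \approx 439.94$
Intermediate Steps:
$c{\left(W \right)} = 27 + W$ ($c{\left(W \right)} = W + 27 = 27 + W$)
$y = 16051$ ($y = \left(27 - 194\right) - -16218 = -167 + 16218 = 16051$)
$B{\left(D \right)} = -3 + \sqrt{2} \sqrt{D}$ ($B{\left(D \right)} = -3 + \sqrt{D + D} = -3 + \sqrt{2 D} = -3 + \sqrt{2} \sqrt{D}$)
$\frac{y}{B{\left(620 \right)}} - \frac{35578}{j{\left(-547 \right)}} = \frac{16051}{-3 + \sqrt{2} \sqrt{620}} - \frac{35578}{610} = \frac{16051}{-3 + \sqrt{2} \cdot 2 \sqrt{155}} - \frac{17789}{305} = \frac{16051}{-3 + 2 \sqrt{310}} - \frac{17789}{305} = - \frac{17789}{305} + \frac{16051}{-3 + 2 \sqrt{310}}$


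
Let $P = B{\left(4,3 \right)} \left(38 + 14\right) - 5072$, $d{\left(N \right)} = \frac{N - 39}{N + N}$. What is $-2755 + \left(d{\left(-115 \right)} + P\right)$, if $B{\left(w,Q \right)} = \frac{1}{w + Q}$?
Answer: $- \frac{6294216}{805} \approx -7818.9$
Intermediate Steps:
$B{\left(w,Q \right)} = \frac{1}{Q + w}$
$d{\left(N \right)} = \frac{-39 + N}{2 N}$
$P = - \frac{35452}{7}$ ($P = \frac{38 + 14}{3 + 4} - 5072 = \frac{1}{7} \cdot 52 - 5072 = \frac{52}{7} - 5072 = - \frac{35452}{7} \approx -5064.6$)
$-2755 + \left(d{\left(-115 \right)} + P\right) = -2755 - \left(\frac{35452}{7} - \frac{-39 - 115}{2 \left(-115\right)}\right) = -2755 - \left(\frac{35452}{7} + \frac{1}{230} \left(-154\right)\right) = -2755 + \left(\frac{77}{115} - \frac{35452}{7}\right) = -2755 - \frac{4076441}{805} = - \frac{6294216}{805}$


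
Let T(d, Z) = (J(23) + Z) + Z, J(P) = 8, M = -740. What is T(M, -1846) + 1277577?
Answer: 1273893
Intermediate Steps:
T(d, Z) = 8 + 2*Z (T(d, Z) = (8 + Z) + Z = 8 + 2*Z)
T(M, -1846) + 1277577 = (8 + 2*(-1846)) + 1277577 = (8 - 3692) + 1277577 = -3684 + 1277577 = 1273893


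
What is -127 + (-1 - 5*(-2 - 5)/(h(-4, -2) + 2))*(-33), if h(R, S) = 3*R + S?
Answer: 9/4 ≈ 2.2500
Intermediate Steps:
h(R, S) = S + 3*R
-127 + (-1 - 5*(-2 - 5)/(h(-4, -2) + 2))*(-33) = -127 + (-1 - 5*(-2 - 5)/((-2 + 3*(-4)) + 2))*(-33) = -127 + (-1 - (-35)/((-2 - 12) + 2))*(-33) = -127 + (-1 - (-35)/(-14 + 2))*(-33) = -127 + (-1 - (-35)/(-12))*(-33) = -127 + (-1 - (-35)*(-1)/12)*(-33) = -127 + (-1 - 5*7/12)*(-33) = -127 + (-1 - 35/12)*(-33) = -127 - 47/12*(-33) = -127 + 517/4 = 9/4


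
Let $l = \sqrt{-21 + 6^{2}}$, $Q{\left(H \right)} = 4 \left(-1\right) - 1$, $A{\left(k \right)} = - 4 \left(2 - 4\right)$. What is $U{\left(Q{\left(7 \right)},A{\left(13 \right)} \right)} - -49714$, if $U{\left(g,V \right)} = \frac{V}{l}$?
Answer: $49714 + \frac{8 \sqrt{15}}{15} \approx 49716.0$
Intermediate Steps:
$A{\left(k \right)} = 8$ ($A{\left(k \right)} = \left(-4\right) \left(-2\right) = 8$)
$Q{\left(H \right)} = -5$ ($Q{\left(H \right)} = -4 - 1 = -5$)
$l = \sqrt{15}$ ($l = \sqrt{-21 + 36} = \sqrt{15} \approx 3.873$)
$U{\left(g,V \right)} = \frac{V \sqrt{15}}{15}$ ($U{\left(g,V \right)} = \frac{V}{\sqrt{15}} = V \frac{\sqrt{15}}{15} = \frac{V \sqrt{15}}{15}$)
$U{\left(Q{\left(7 \right)},A{\left(13 \right)} \right)} - -49714 = \frac{1}{15} \cdot 8 \sqrt{15} - -49714 = \frac{8 \sqrt{15}}{15} + 49714 = 49714 + \frac{8 \sqrt{15}}{15}$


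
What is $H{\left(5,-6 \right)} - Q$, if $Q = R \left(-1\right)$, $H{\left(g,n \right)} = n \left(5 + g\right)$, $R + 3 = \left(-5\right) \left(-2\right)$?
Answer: $-53$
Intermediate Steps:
$R = 7$ ($R = -3 - -10 = -3 + 10 = 7$)
$Q = -7$ ($Q = 7 \left(-1\right) = -7$)
$H{\left(5,-6 \right)} - Q = - 6 \left(5 + 5\right) - -7 = \left(-6\right) 10 + 7 = -60 + 7 = -53$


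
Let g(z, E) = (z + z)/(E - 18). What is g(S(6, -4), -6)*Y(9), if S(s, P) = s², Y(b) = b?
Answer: -27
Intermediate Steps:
g(z, E) = 2*z/(-18 + E) (g(z, E) = (2*z)/(-18 + E) = 2*z/(-18 + E))
g(S(6, -4), -6)*Y(9) = (2*6²/(-18 - 6))*9 = (2*36/(-24))*9 = (2*36*(-1/24))*9 = -3*9 = -27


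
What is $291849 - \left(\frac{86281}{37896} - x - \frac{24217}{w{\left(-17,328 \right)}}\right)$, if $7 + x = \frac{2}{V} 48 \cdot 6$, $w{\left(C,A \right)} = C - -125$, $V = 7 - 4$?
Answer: $\frac{99677984933}{341064} \approx 2.9226 \cdot 10^{5}$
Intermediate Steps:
$V = 3$
$w{\left(C,A \right)} = 125 + C$ ($w{\left(C,A \right)} = C + 125 = 125 + C$)
$x = 185$ ($x = -7 + \frac{2}{3} \cdot 48 \cdot 6 = -7 + 32 \cdot 6 = -7 + 192 = 185$)
$291849 - \left(\frac{86281}{37896} - x - \frac{24217}{w{\left(-17,328 \right)}}\right) = 291849 - \left(-185 + \frac{86281}{37896} - \frac{24217}{125 - 17}\right) = 291849 - \left(-185 - \frac{24217}{108} + \frac{86281}{37896}\right) = 291849 + \left(185 - \left(\frac{86281}{37896} - \frac{24217}{108}\right)\right) = 291849 + \left(185 - - \frac{75700757}{341064}\right) = 291849 + \left(185 + \frac{75700757}{341064}\right) = 291849 + \frac{138797597}{341064} = \frac{99677984933}{341064}$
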